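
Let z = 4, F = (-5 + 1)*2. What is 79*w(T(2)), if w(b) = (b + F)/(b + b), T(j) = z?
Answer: -79/2 ≈ -39.500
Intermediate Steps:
F = -8 (F = -4*2 = -8)
T(j) = 4
w(b) = (-8 + b)/(2*b) (w(b) = (b - 8)/(b + b) = (-8 + b)/((2*b)) = (-8 + b)*(1/(2*b)) = (-8 + b)/(2*b))
79*w(T(2)) = 79*((½)*(-8 + 4)/4) = 79*((½)*(¼)*(-4)) = 79*(-½) = -79/2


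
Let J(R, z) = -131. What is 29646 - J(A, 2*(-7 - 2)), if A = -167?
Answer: 29777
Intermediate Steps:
29646 - J(A, 2*(-7 - 2)) = 29646 - 1*(-131) = 29646 + 131 = 29777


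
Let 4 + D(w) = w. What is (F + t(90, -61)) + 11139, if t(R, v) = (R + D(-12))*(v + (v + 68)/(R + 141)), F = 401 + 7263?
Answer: 471611/33 ≈ 14291.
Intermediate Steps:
D(w) = -4 + w
F = 7664
t(R, v) = (-16 + R)*(v + (68 + v)/(141 + R)) (t(R, v) = (R + (-4 - 12))*(v + (v + 68)/(R + 141)) = (R - 16)*(v + (68 + v)/(141 + R)) = (-16 + R)*(v + (68 + v)/(141 + R)))
(F + t(90, -61)) + 11139 = (7664 + (-1088 - 2272*(-61) + 68*90 - 61*90² + 126*90*(-61))/(141 + 90)) + 11139 = (7664 + (-1088 + 138592 + 6120 - 61*8100 - 691740)/231) + 11139 = (7664 + (-1088 + 138592 + 6120 - 494100 - 691740)/231) + 11139 = (7664 + (1/231)*(-1042216)) + 11139 = (7664 - 148888/33) + 11139 = 104024/33 + 11139 = 471611/33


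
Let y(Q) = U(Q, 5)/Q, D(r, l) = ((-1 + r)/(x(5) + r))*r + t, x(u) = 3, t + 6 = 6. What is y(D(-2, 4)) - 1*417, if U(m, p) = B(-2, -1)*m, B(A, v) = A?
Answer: -419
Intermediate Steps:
t = 0 (t = -6 + 6 = 0)
D(r, l) = r*(-1 + r)/(3 + r) (D(r, l) = ((-1 + r)/(3 + r))*r + 0 = r*(-1 + r)/(3 + r) + 0 = r*(-1 + r)/(3 + r))
U(m, p) = -2*m
y(Q) = -2 (y(Q) = (-2*Q)/Q = -2)
y(D(-2, 4)) - 1*417 = -2 - 1*417 = -2 - 417 = -419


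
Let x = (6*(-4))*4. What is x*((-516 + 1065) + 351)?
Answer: -86400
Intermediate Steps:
x = -96 (x = -24*4 = -96)
x*((-516 + 1065) + 351) = -96*((-516 + 1065) + 351) = -96*(549 + 351) = -96*900 = -86400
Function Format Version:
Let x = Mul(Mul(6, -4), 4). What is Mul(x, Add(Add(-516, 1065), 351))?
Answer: -86400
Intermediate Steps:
x = -96 (x = Mul(-24, 4) = -96)
Mul(x, Add(Add(-516, 1065), 351)) = Mul(-96, Add(Add(-516, 1065), 351)) = Mul(-96, Add(549, 351)) = Mul(-96, 900) = -86400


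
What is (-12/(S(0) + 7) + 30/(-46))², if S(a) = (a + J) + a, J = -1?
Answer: 3721/529 ≈ 7.0340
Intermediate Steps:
S(a) = -1 + 2*a (S(a) = (a - 1) + a = (-1 + a) + a = -1 + 2*a)
(-12/(S(0) + 7) + 30/(-46))² = (-12/((-1 + 2*0) + 7) + 30/(-46))² = (-12/((-1 + 0) + 7) + 30*(-1/46))² = (-12/(-1 + 7) - 15/23)² = (-12/6 - 15/23)² = (-12*⅙ - 15/23)² = (-2 - 15/23)² = (-61/23)² = 3721/529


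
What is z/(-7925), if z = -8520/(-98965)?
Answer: -1704/156859525 ≈ -1.0863e-5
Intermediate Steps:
z = 1704/19793 (z = -8520*(-1/98965) = 1704/19793 ≈ 0.086091)
z/(-7925) = (1704/19793)/(-7925) = (1704/19793)*(-1/7925) = -1704/156859525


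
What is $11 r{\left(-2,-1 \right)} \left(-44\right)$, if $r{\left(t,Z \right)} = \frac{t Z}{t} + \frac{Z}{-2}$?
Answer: $242$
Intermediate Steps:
$r{\left(t,Z \right)} = \frac{Z}{2}$ ($r{\left(t,Z \right)} = \frac{Z t}{t} + Z \left(- \frac{1}{2}\right) = Z - \frac{Z}{2} = \frac{Z}{2}$)
$11 r{\left(-2,-1 \right)} \left(-44\right) = 11 \cdot \frac{1}{2} \left(-1\right) \left(-44\right) = 11 \left(- \frac{1}{2}\right) \left(-44\right) = \left(- \frac{11}{2}\right) \left(-44\right) = 242$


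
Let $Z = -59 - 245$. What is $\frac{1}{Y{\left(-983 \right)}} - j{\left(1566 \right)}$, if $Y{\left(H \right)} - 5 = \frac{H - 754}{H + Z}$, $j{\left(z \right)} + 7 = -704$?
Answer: $\frac{645731}{908} \approx 711.16$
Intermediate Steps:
$Z = -304$
$j{\left(z \right)} = -711$ ($j{\left(z \right)} = -7 - 704 = -711$)
$Y{\left(H \right)} = 5 + \frac{-754 + H}{-304 + H}$ ($Y{\left(H \right)} = 5 + \frac{H - 754}{H - 304} = 5 + \frac{-754 + H}{-304 + H}$)
$\frac{1}{Y{\left(-983 \right)}} - j{\left(1566 \right)} = \frac{1}{6 \frac{1}{-304 - 983} \left(-379 - 983\right)} - -711 = \frac{1}{6 \frac{1}{-1287} \left(-1362\right)} + 711 = \frac{1}{6 \left(- \frac{1}{1287}\right) \left(-1362\right)} + 711 = \frac{1}{\frac{908}{143}} + 711 = \frac{143}{908} + 711 = \frac{645731}{908}$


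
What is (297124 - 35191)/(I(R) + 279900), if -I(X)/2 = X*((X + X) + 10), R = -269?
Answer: -87311/1388 ≈ -62.904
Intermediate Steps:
I(X) = -2*X*(10 + 2*X) (I(X) = -2*X*((X + X) + 10) = -2*X*(2*X + 10) = -2*X*(10 + 2*X))
(297124 - 35191)/(I(R) + 279900) = (297124 - 35191)/(-4*(-269)*(5 - 269) + 279900) = 261933/(-4*(-269)*(-264) + 279900) = 261933/(-284064 + 279900) = 261933/(-4164) = 261933*(-1/4164) = -87311/1388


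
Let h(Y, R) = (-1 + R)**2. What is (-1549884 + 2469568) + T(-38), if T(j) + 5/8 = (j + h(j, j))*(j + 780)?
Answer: 16160555/8 ≈ 2.0201e+6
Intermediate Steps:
T(j) = -5/8 + (780 + j)*(j + (-1 + j)**2) (T(j) = -5/8 + (j + (-1 + j)**2)*(j + 780) = -5/8 + (j + (-1 + j)**2)*(780 + j) = -5/8 + (780 + j)*(j + (-1 + j)**2))
(-1549884 + 2469568) + T(-38) = (-1549884 + 2469568) + (6235/8 + (-38)**3 - 779*(-38) + 779*(-38)**2) = 919684 + (6235/8 - 54872 + 29602 + 779*1444) = 919684 + (6235/8 - 54872 + 29602 + 1124876) = 919684 + 8803083/8 = 16160555/8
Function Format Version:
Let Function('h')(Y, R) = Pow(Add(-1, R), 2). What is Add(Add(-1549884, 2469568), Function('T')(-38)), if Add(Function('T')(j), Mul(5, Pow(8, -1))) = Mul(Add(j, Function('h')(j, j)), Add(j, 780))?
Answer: Rational(16160555, 8) ≈ 2.0201e+6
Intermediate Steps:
Function('T')(j) = Add(Rational(-5, 8), Mul(Add(780, j), Add(j, Pow(Add(-1, j), 2)))) (Function('T')(j) = Add(Rational(-5, 8), Mul(Add(j, Pow(Add(-1, j), 2)), Add(j, 780))) = Add(Rational(-5, 8), Mul(Add(j, Pow(Add(-1, j), 2)), Add(780, j))) = Add(Rational(-5, 8), Mul(Add(780, j), Add(j, Pow(Add(-1, j), 2)))))
Add(Add(-1549884, 2469568), Function('T')(-38)) = Add(Add(-1549884, 2469568), Add(Rational(6235, 8), Pow(-38, 3), Mul(-779, -38), Mul(779, Pow(-38, 2)))) = Add(919684, Add(Rational(6235, 8), -54872, 29602, Mul(779, 1444))) = Add(919684, Add(Rational(6235, 8), -54872, 29602, 1124876)) = Add(919684, Rational(8803083, 8)) = Rational(16160555, 8)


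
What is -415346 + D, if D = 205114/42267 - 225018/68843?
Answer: -1208563815117730/2909787081 ≈ -4.1534e+5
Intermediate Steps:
D = 4609827296/2909787081 (D = 205114*(1/42267) - 225018*1/68843 = 205114/42267 - 225018/68843 = 4609827296/2909787081 ≈ 1.5842)
-415346 + D = -415346 + 4609827296/2909787081 = -1208563815117730/2909787081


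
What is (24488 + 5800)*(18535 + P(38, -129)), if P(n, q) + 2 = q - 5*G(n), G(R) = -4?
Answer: 558026112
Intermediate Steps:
P(n, q) = 18 + q (P(n, q) = -2 + (q - 5*(-4)) = -2 + (q + 20) = -2 + (20 + q) = 18 + q)
(24488 + 5800)*(18535 + P(38, -129)) = (24488 + 5800)*(18535 + (18 - 129)) = 30288*(18535 - 111) = 30288*18424 = 558026112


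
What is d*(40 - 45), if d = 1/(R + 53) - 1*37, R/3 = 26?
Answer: 24230/131 ≈ 184.96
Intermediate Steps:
R = 78 (R = 3*26 = 78)
d = -4846/131 (d = 1/(78 + 53) - 1*37 = 1/131 - 37 = -4846/131 ≈ -36.992)
d*(40 - 45) = -4846*(40 - 45)/131 = -4846/131*(-5) = 24230/131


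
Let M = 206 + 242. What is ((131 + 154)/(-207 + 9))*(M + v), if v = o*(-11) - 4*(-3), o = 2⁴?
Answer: -13490/33 ≈ -408.79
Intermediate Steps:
M = 448
o = 16
v = -164 (v = 16*(-11) - 4*(-3) = -176 + 12 = -164)
((131 + 154)/(-207 + 9))*(M + v) = ((131 + 154)/(-207 + 9))*(448 - 164) = (285/(-198))*284 = (285*(-1/198))*284 = -95/66*284 = -13490/33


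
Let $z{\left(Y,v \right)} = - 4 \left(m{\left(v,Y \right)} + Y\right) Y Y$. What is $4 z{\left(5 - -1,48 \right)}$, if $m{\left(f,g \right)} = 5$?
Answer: $-6336$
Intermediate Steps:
$z{\left(Y,v \right)} = Y^{2} \left(-20 - 4 Y\right)$ ($z{\left(Y,v \right)} = - 4 \left(5 + Y\right) Y Y = \left(-20 - 4 Y\right) Y^{2} = Y^{2} \left(-20 - 4 Y\right)$)
$4 z{\left(5 - -1,48 \right)} = 4 \cdot 4 \left(5 - -1\right)^{2} \left(-5 - \left(5 - -1\right)\right) = 4 \cdot 4 \left(5 + 1\right)^{2} \left(-5 - \left(5 + 1\right)\right) = 4 \cdot 4 \cdot 6^{2} \left(-5 - 6\right) = 4 \cdot 4 \cdot 36 \left(-5 - 6\right) = 4 \cdot 4 \cdot 36 \left(-11\right) = 4 \left(-1584\right) = -6336$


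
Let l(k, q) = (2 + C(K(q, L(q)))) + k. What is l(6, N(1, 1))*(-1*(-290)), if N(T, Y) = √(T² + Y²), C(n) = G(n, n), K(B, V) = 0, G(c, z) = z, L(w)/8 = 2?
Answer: 2320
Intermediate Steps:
L(w) = 16 (L(w) = 8*2 = 16)
C(n) = n
l(k, q) = 2 + k (l(k, q) = (2 + 0) + k = 2 + k)
l(6, N(1, 1))*(-1*(-290)) = (2 + 6)*(-1*(-290)) = 8*290 = 2320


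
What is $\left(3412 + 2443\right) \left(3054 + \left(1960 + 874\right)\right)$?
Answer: $34474240$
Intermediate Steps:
$\left(3412 + 2443\right) \left(3054 + \left(1960 + 874\right)\right) = 5855 \left(3054 + 2834\right) = 5855 \cdot 5888 = 34474240$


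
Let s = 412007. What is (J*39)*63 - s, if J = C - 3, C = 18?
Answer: -375152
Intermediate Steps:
J = 15 (J = 18 - 3 = 15)
(J*39)*63 - s = (15*39)*63 - 1*412007 = 585*63 - 412007 = 36855 - 412007 = -375152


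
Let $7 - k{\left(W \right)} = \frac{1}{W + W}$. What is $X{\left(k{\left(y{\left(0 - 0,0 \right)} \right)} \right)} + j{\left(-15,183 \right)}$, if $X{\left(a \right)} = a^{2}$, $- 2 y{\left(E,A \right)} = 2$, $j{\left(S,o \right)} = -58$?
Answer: $- \frac{7}{4} \approx -1.75$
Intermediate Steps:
$y{\left(E,A \right)} = -1$ ($y{\left(E,A \right)} = \left(- \frac{1}{2}\right) 2 = -1$)
$k{\left(W \right)} = 7 - \frac{1}{2 W}$ ($k{\left(W \right)} = 7 - \frac{1}{W + W} = 7 - \frac{1}{2 W}$)
$X{\left(k{\left(y{\left(0 - 0,0 \right)} \right)} \right)} + j{\left(-15,183 \right)} = \left(7 - \frac{1}{2 \left(-1\right)}\right)^{2} - 58 = \left(7 - - \frac{1}{2}\right)^{2} - 58 = \left(7 + \frac{1}{2}\right)^{2} - 58 = \left(\frac{15}{2}\right)^{2} - 58 = \frac{225}{4} - 58 = - \frac{7}{4}$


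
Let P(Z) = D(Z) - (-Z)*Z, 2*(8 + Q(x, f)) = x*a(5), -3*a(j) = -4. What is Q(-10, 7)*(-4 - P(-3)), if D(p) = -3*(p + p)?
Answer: 1364/3 ≈ 454.67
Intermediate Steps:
a(j) = 4/3 (a(j) = -⅓*(-4) = 4/3)
Q(x, f) = -8 + 2*x/3 (Q(x, f) = -8 + (x*(4/3))/2 = -8 + (4*x/3)/2 = -8 + 2*x/3)
D(p) = -6*p
P(Z) = Z² - 6*Z (P(Z) = -6*Z - (-Z)*Z = -6*Z - (-1)*Z² = -6*Z + Z² = Z² - 6*Z)
Q(-10, 7)*(-4 - P(-3)) = (-8 + (⅔)*(-10))*(-4 - (-3)*(-6 - 3)) = (-8 - 20/3)*(-4 - (-3)*(-9)) = -44*(-4 - 1*27)/3 = -44*(-4 - 27)/3 = -44/3*(-31) = 1364/3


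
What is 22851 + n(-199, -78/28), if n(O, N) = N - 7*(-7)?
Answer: 320561/14 ≈ 22897.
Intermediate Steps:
n(O, N) = 49 + N (n(O, N) = N + 49 = 49 + N)
22851 + n(-199, -78/28) = 22851 + (49 - 78/28) = 22851 + (49 - 78*1/28) = 22851 + (49 - 39/14) = 22851 + 647/14 = 320561/14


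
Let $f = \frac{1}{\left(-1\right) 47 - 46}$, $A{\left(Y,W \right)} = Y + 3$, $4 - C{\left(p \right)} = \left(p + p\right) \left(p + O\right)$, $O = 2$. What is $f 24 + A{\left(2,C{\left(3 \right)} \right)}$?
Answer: $\frac{147}{31} \approx 4.7419$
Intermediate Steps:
$C{\left(p \right)} = 4 - 2 p \left(2 + p\right)$ ($C{\left(p \right)} = 4 - \left(p + p\right) \left(p + 2\right) = 4 - 2 p \left(2 + p\right)$)
$A{\left(Y,W \right)} = 3 + Y$
$f = - \frac{1}{93}$ ($f = \frac{1}{-47 - 46} = \frac{1}{-93} = - \frac{1}{93} \approx -0.010753$)
$f 24 + A{\left(2,C{\left(3 \right)} \right)} = \left(- \frac{1}{93}\right) 24 + \left(3 + 2\right) = - \frac{8}{31} + 5 = \frac{147}{31}$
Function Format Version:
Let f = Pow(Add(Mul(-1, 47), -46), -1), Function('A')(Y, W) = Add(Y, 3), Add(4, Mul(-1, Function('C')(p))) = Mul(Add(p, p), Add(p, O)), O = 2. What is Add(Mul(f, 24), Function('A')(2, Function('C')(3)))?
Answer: Rational(147, 31) ≈ 4.7419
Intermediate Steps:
Function('C')(p) = Add(4, Mul(-2, p, Add(2, p))) (Function('C')(p) = Add(4, Mul(-1, Mul(Add(p, p), Add(p, 2)))) = Add(4, Mul(-1, Mul(Mul(2, p), Add(2, p)))) = Add(4, Mul(-1, Mul(2, p, Add(2, p)))) = Add(4, Mul(-2, p, Add(2, p))))
Function('A')(Y, W) = Add(3, Y)
f = Rational(-1, 93) (f = Pow(Add(-47, -46), -1) = Pow(-93, -1) = Rational(-1, 93) ≈ -0.010753)
Add(Mul(f, 24), Function('A')(2, Function('C')(3))) = Add(Mul(Rational(-1, 93), 24), Add(3, 2)) = Add(Rational(-8, 31), 5) = Rational(147, 31)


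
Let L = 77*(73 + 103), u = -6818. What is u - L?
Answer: -20370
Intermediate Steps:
L = 13552 (L = 77*176 = 13552)
u - L = -6818 - 1*13552 = -6818 - 13552 = -20370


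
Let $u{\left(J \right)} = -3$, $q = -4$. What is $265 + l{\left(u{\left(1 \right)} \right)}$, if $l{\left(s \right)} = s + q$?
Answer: $258$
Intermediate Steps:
$l{\left(s \right)} = -4 + s$ ($l{\left(s \right)} = s - 4 = -4 + s$)
$265 + l{\left(u{\left(1 \right)} \right)} = 265 - 7 = 258$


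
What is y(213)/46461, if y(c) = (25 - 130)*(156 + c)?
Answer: -12915/15487 ≈ -0.83393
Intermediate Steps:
y(c) = -16380 - 105*c (y(c) = -105*(156 + c) = -16380 - 105*c)
y(213)/46461 = (-16380 - 105*213)/46461 = (-16380 - 22365)*(1/46461) = -38745*1/46461 = -12915/15487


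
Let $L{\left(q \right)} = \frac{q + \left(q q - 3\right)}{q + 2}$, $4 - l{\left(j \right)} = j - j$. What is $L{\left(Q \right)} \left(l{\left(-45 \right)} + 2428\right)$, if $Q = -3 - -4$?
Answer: $- \frac{2432}{3} \approx -810.67$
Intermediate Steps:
$l{\left(j \right)} = 4$ ($l{\left(j \right)} = 4 - \left(j - j\right) = 4 - 0 = 4 + 0 = 4$)
$Q = 1$ ($Q = -3 + 4 = 1$)
$L{\left(q \right)} = \frac{-3 + q + q^{2}}{2 + q}$ ($L{\left(q \right)} = \frac{q + \left(q^{2} - 3\right)}{2 + q} = \frac{q + \left(-3 + q^{2}\right)}{2 + q} = \frac{-3 + q + q^{2}}{2 + q}$)
$L{\left(Q \right)} \left(l{\left(-45 \right)} + 2428\right) = \frac{-3 + 1 + 1^{2}}{2 + 1} \left(4 + 2428\right) = \frac{-3 + 1 + 1}{3} \cdot 2432 = \frac{1}{3} \left(-1\right) 2432 = \left(- \frac{1}{3}\right) 2432 = - \frac{2432}{3}$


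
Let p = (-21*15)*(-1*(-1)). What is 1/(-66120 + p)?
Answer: -1/66435 ≈ -1.5052e-5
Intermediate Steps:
p = -315 (p = -315*1 = -315)
1/(-66120 + p) = 1/(-66120 - 315) = 1/(-66435) = -1/66435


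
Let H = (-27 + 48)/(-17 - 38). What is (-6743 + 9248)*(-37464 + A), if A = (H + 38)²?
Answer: -54632967339/605 ≈ -9.0302e+7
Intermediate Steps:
H = -21/55 (H = 21/(-55) = 21*(-1/55) = -21/55 ≈ -0.38182)
A = 4280761/3025 (A = (-21/55 + 38)² = (2069/55)² = 4280761/3025 ≈ 1415.1)
(-6743 + 9248)*(-37464 + A) = (-6743 + 9248)*(-37464 + 4280761/3025) = 2505*(-109047839/3025) = -54632967339/605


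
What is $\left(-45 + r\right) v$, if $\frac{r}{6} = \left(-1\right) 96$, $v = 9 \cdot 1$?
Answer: $-5589$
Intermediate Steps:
$v = 9$
$r = -576$ ($r = 6 \left(\left(-1\right) 96\right) = 6 \left(-96\right) = -576$)
$\left(-45 + r\right) v = \left(-45 - 576\right) 9 = \left(-621\right) 9 = -5589$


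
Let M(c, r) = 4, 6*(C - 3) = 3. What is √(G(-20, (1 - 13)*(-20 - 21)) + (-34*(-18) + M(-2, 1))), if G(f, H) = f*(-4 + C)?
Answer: √626 ≈ 25.020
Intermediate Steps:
C = 7/2 (C = 3 + (⅙)*3 = 3 + ½ = 7/2 ≈ 3.5000)
G(f, H) = -f/2 (G(f, H) = f*(-4 + 7/2) = f*(-½) = -f/2)
√(G(-20, (1 - 13)*(-20 - 21)) + (-34*(-18) + M(-2, 1))) = √(-½*(-20) + (-34*(-18) + 4)) = √(10 + (612 + 4)) = √(10 + 616) = √626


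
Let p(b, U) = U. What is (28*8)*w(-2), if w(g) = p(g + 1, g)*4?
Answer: -1792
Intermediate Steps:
w(g) = 4*g (w(g) = g*4 = 4*g)
(28*8)*w(-2) = (28*8)*(4*(-2)) = 224*(-8) = -1792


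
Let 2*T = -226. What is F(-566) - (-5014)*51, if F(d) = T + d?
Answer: 255035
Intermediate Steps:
T = -113 (T = (½)*(-226) = -113)
F(d) = -113 + d
F(-566) - (-5014)*51 = (-113 - 566) - (-5014)*51 = -679 - 1*(-255714) = -679 + 255714 = 255035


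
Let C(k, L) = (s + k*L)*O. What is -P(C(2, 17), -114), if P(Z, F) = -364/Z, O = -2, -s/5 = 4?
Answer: -13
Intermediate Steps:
s = -20 (s = -5*4 = -20)
C(k, L) = 40 - 2*L*k (C(k, L) = (-20 + k*L)*(-2) = (-20 + L*k)*(-2) = 40 - 2*L*k)
-P(C(2, 17), -114) = -(-364)/(40 - 2*17*2) = -(-364)/(40 - 68) = -(-364)/(-28) = -(-364)*(-1)/28 = -1*13 = -13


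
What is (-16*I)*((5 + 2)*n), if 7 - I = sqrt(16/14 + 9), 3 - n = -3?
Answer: -4704 + 96*sqrt(497) ≈ -2563.8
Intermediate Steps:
n = 6 (n = 3 - 1*(-3) = 3 + 3 = 6)
I = 7 - sqrt(497)/7 (I = 7 - sqrt(16/14 + 9) = 7 - sqrt(16*(1/14) + 9) = 7 - sqrt(8/7 + 9) = 7 - sqrt(71/7) = 7 - sqrt(497)/7 ≈ 3.8152)
(-16*I)*((5 + 2)*n) = (-16*(7 - sqrt(497)/7))*((5 + 2)*6) = (-112 + 16*sqrt(497)/7)*(7*6) = (-112 + 16*sqrt(497)/7)*42 = -4704 + 96*sqrt(497)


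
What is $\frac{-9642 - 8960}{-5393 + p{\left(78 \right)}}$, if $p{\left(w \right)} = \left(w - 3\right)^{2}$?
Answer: $- \frac{9301}{116} \approx -80.181$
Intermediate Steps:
$p{\left(w \right)} = \left(-3 + w\right)^{2}$
$\frac{-9642 - 8960}{-5393 + p{\left(78 \right)}} = \frac{-9642 - 8960}{-5393 + \left(-3 + 78\right)^{2}} = - \frac{18602}{-5393 + 75^{2}} = - \frac{18602}{-5393 + 5625} = - \frac{18602}{232} = \left(-18602\right) \frac{1}{232} = - \frac{9301}{116}$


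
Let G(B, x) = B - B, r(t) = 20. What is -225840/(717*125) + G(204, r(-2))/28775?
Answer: -15056/5975 ≈ -2.5198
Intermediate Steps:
G(B, x) = 0
-225840/(717*125) + G(204, r(-2))/28775 = -225840/(717*125) + 0/28775 = -225840/89625 + 0*(1/28775) = -225840*1/89625 + 0 = -15056/5975 + 0 = -15056/5975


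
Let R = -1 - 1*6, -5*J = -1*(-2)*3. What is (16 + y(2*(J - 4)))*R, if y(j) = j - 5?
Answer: -21/5 ≈ -4.2000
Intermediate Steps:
J = -6/5 (J = -(-1*(-2))*3/5 = -2*3/5 = -⅕*6 = -6/5 ≈ -1.2000)
y(j) = -5 + j
R = -7 (R = -1 - 6 = -7)
(16 + y(2*(J - 4)))*R = (16 + (-5 + 2*(-6/5 - 4)))*(-7) = (16 + (-5 + 2*(-26/5)))*(-7) = (16 + (-5 - 52/5))*(-7) = (16 - 77/5)*(-7) = (⅗)*(-7) = -21/5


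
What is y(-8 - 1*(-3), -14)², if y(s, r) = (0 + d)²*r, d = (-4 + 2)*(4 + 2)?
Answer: 4064256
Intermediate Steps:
d = -12 (d = -2*6 = -12)
y(s, r) = 144*r (y(s, r) = (0 - 12)²*r = (-12)²*r = 144*r)
y(-8 - 1*(-3), -14)² = (144*(-14))² = (-2016)² = 4064256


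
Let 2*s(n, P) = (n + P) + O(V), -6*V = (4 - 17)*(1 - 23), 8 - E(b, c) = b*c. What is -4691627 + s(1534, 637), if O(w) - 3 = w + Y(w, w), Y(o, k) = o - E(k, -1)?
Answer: -28143407/6 ≈ -4.6906e+6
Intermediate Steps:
E(b, c) = 8 - b*c
V = -143/3 (V = -(4 - 17)*(1 - 23)/6 = -(-13)*(-22)/6 = -⅙*286 = -143/3 ≈ -47.667)
Y(o, k) = -8 + o - k (Y(o, k) = o - (8 - 1*k*(-1)) = o - (8 + k) = o + (-8 - k) = -8 + o - k)
O(w) = -5 + w (O(w) = 3 + (w + (-8 + w - w)) = 3 + (w - 8) = 3 + (-8 + w) = -5 + w)
s(n, P) = -79/3 + P/2 + n/2 (s(n, P) = ((n + P) + (-5 - 143/3))/2 = ((P + n) - 158/3)/2 = (-158/3 + P + n)/2 = -79/3 + P/2 + n/2)
-4691627 + s(1534, 637) = -4691627 + (-79/3 + (½)*637 + (½)*1534) = -4691627 + (-79/3 + 637/2 + 767) = -4691627 + 6355/6 = -28143407/6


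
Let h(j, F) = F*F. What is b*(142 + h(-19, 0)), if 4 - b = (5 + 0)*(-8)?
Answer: 6248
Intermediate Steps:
h(j, F) = F**2
b = 44 (b = 4 - (5 + 0)*(-8) = 4 - 5*(-8) = 4 - 1*(-40) = 4 + 40 = 44)
b*(142 + h(-19, 0)) = 44*(142 + 0**2) = 44*(142 + 0) = 44*142 = 6248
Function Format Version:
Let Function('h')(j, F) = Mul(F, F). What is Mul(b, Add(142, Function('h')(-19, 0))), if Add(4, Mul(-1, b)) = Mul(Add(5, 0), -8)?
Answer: 6248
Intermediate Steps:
Function('h')(j, F) = Pow(F, 2)
b = 44 (b = Add(4, Mul(-1, Mul(Add(5, 0), -8))) = Add(4, Mul(-1, Mul(5, -8))) = Add(4, Mul(-1, -40)) = Add(4, 40) = 44)
Mul(b, Add(142, Function('h')(-19, 0))) = Mul(44, Add(142, Pow(0, 2))) = Mul(44, Add(142, 0)) = Mul(44, 142) = 6248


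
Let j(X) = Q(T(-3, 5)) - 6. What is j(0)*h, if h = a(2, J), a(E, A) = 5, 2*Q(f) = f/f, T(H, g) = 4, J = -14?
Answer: -55/2 ≈ -27.500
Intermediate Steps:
Q(f) = 1/2 (Q(f) = (f/f)/2 = (1/2)*1 = 1/2)
j(X) = -11/2 (j(X) = 1/2 - 6 = -11/2)
h = 5
j(0)*h = -11/2*5 = -55/2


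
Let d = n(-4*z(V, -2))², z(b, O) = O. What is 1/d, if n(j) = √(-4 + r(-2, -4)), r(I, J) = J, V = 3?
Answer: -⅛ ≈ -0.12500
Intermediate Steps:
n(j) = 2*I*√2 (n(j) = √(-4 - 4) = √(-8) = 2*I*√2)
d = -8 (d = (2*I*√2)² = -8)
1/d = 1/(-8) = -⅛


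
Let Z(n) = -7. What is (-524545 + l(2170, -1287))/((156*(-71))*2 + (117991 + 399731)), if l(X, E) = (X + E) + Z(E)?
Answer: -523669/495570 ≈ -1.0567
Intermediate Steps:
l(X, E) = -7 + E + X (l(X, E) = (X + E) - 7 = (E + X) - 7 = -7 + E + X)
(-524545 + l(2170, -1287))/((156*(-71))*2 + (117991 + 399731)) = (-524545 + (-7 - 1287 + 2170))/((156*(-71))*2 + (117991 + 399731)) = (-524545 + 876)/(-11076*2 + 517722) = -523669/(-22152 + 517722) = -523669/495570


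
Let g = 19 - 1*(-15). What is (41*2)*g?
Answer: 2788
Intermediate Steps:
g = 34 (g = 19 + 15 = 34)
(41*2)*g = (41*2)*34 = 82*34 = 2788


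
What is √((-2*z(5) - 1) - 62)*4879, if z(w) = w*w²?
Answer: 4879*I*√313 ≈ 86318.0*I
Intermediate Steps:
z(w) = w³
√((-2*z(5) - 1) - 62)*4879 = √((-2*5³ - 1) - 62)*4879 = √((-2*125 - 1) - 62)*4879 = √((-250 - 1) - 62)*4879 = √(-251 - 62)*4879 = √(-313)*4879 = (I*√313)*4879 = 4879*I*√313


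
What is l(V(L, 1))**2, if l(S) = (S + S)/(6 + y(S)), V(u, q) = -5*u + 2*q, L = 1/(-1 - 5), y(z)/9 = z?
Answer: 1156/35721 ≈ 0.032362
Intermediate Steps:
y(z) = 9*z
L = -1/6 (L = 1/(-6) = -1/6 ≈ -0.16667)
l(S) = 2*S/(6 + 9*S) (l(S) = (S + S)/(6 + 9*S) = (2*S)/(6 + 9*S) = 2*S/(6 + 9*S))
l(V(L, 1))**2 = (2*(-5*(-1/6) + 2*1)/(3*(2 + 3*(-5*(-1/6) + 2*1))))**2 = (2*(5/6 + 2)/(3*(2 + 3*(5/6 + 2))))**2 = ((2/3)*(17/6)/(2 + 3*(17/6)))**2 = ((2/3)*(17/6)/(2 + 17/2))**2 = ((2/3)*(17/6)/(21/2))**2 = ((2/3)*(17/6)*(2/21))**2 = (34/189)**2 = 1156/35721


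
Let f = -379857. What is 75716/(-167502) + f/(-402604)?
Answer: 16571621375/33718487604 ≈ 0.49147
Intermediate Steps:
75716/(-167502) + f/(-402604) = 75716/(-167502) - 379857/(-402604) = 75716*(-1/167502) - 379857*(-1/402604) = -37858/83751 + 379857/402604 = 16571621375/33718487604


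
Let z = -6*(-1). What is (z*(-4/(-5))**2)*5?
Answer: 96/5 ≈ 19.200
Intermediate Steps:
z = 6
(z*(-4/(-5))**2)*5 = (6*(-4/(-5))**2)*5 = (6*(-4*(-1/5))**2)*5 = (6*(4/5)**2)*5 = (6*(16/25))*5 = (96/25)*5 = 96/5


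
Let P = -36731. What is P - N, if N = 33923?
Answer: -70654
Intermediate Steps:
P - N = -36731 - 1*33923 = -36731 - 33923 = -70654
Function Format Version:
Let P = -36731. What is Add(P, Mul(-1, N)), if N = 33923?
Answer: -70654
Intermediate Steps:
Add(P, Mul(-1, N)) = Add(-36731, Mul(-1, 33923)) = Add(-36731, -33923) = -70654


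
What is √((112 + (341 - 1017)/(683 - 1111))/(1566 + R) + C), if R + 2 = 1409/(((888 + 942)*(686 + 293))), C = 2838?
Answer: 2*√63778245132139072693179483/299815807123 ≈ 53.274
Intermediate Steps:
R = -3581731/1791570 (R = -2 + 1409/(((888 + 942)*(686 + 293))) = -2 + 1409/((1830*979)) = -2 + 1409/1791570 = -3581731/1791570 ≈ -1.9992)
√((112 + (341 - 1017)/(683 - 1111))/(1566 + R) + C) = √((112 + (341 - 1017)/(683 - 1111))/(1566 - 3581731/1791570) + 2838) = √((112 - 676/(-428))/(2802016889/1791570) + 2838) = √((112 - 676*(-1/428))*(1791570/2802016889) + 2838) = √((112 + 169/107)*(1791570/2802016889) + 2838) = √((12153/107)*(1791570/2802016889) + 2838) = √(21772950210/299815807123 + 2838) = √(850899033565284/299815807123) = 2*√63778245132139072693179483/299815807123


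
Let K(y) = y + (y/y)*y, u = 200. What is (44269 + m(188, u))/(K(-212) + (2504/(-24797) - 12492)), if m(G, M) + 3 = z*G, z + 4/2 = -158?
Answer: -175885121/160140278 ≈ -1.0983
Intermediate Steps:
z = -160 (z = -2 - 158 = -160)
m(G, M) = -3 - 160*G
K(y) = 2*y (K(y) = y + 1*y = y + y = 2*y)
(44269 + m(188, u))/(K(-212) + (2504/(-24797) - 12492)) = (44269 + (-3 - 160*188))/(2*(-212) + (2504/(-24797) - 12492)) = (44269 + (-3 - 30080))/(-424 + (2504*(-1/24797) - 12492)) = (44269 - 30083)/(-424 + (-2504/24797 - 12492)) = 14186/(-424 - 309766628/24797) = 14186/(-320280556/24797) = 14186*(-24797/320280556) = -175885121/160140278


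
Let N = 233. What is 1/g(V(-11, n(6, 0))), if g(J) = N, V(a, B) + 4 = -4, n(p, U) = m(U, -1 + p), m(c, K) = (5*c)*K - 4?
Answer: 1/233 ≈ 0.0042918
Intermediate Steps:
m(c, K) = -4 + 5*K*c (m(c, K) = 5*K*c - 4 = -4 + 5*K*c)
n(p, U) = -4 + 5*U*(-1 + p) (n(p, U) = -4 + 5*(-1 + p)*U = -4 + 5*U*(-1 + p))
V(a, B) = -8 (V(a, B) = -4 - 4 = -8)
g(J) = 233
1/g(V(-11, n(6, 0))) = 1/233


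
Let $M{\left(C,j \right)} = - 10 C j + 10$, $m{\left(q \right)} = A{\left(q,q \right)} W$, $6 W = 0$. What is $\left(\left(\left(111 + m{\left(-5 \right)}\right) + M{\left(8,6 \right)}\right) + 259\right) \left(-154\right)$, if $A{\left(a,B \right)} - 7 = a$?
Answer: $15400$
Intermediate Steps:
$W = 0$ ($W = \frac{1}{6} \cdot 0 = 0$)
$A{\left(a,B \right)} = 7 + a$
$m{\left(q \right)} = 0$ ($m{\left(q \right)} = \left(7 + q\right) 0 = 0$)
$M{\left(C,j \right)} = 10 - 10 C j$ ($M{\left(C,j \right)} = - 10 C j + 10 = 10 - 10 C j$)
$\left(\left(\left(111 + m{\left(-5 \right)}\right) + M{\left(8,6 \right)}\right) + 259\right) \left(-154\right) = \left(\left(\left(111 + 0\right) + \left(10 - 80 \cdot 6\right)\right) + 259\right) \left(-154\right) = \left(\left(111 + \left(10 - 480\right)\right) + 259\right) \left(-154\right) = \left(\left(111 - 470\right) + 259\right) \left(-154\right) = \left(-359 + 259\right) \left(-154\right) = \left(-100\right) \left(-154\right) = 15400$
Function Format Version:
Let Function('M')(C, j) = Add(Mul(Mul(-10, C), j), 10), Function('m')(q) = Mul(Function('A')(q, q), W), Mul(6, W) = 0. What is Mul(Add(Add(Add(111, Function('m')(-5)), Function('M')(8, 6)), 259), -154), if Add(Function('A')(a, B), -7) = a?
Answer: 15400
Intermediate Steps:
W = 0 (W = Mul(Rational(1, 6), 0) = 0)
Function('A')(a, B) = Add(7, a)
Function('m')(q) = 0 (Function('m')(q) = Mul(Add(7, q), 0) = 0)
Function('M')(C, j) = Add(10, Mul(-10, C, j)) (Function('M')(C, j) = Add(Mul(-10, C, j), 10) = Add(10, Mul(-10, C, j)))
Mul(Add(Add(Add(111, Function('m')(-5)), Function('M')(8, 6)), 259), -154) = Mul(Add(Add(Add(111, 0), Add(10, Mul(-10, 8, 6))), 259), -154) = Mul(Add(Add(111, Add(10, -480)), 259), -154) = Mul(Add(Add(111, -470), 259), -154) = Mul(Add(-359, 259), -154) = Mul(-100, -154) = 15400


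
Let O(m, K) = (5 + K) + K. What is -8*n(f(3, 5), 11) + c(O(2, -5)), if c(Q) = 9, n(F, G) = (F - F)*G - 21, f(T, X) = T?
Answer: 177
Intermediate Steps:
n(F, G) = -21 (n(F, G) = 0*G - 21 = 0 - 21 = -21)
O(m, K) = 5 + 2*K
-8*n(f(3, 5), 11) + c(O(2, -5)) = -8*(-21) + 9 = 168 + 9 = 177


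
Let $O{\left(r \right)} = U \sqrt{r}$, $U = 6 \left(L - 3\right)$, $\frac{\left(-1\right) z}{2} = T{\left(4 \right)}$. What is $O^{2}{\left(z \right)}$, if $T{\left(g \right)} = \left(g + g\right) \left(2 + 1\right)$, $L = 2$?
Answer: $-1728$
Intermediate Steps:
$T{\left(g \right)} = 6 g$ ($T{\left(g \right)} = 2 g 3 = 6 g$)
$z = -48$ ($z = - 2 \cdot 6 \cdot 4 = \left(-2\right) 24 = -48$)
$U = -6$ ($U = 6 \left(2 - 3\right) = 6 \left(-1\right) = -6$)
$O{\left(r \right)} = - 6 \sqrt{r}$
$O^{2}{\left(z \right)} = \left(- 6 \sqrt{-48}\right)^{2} = \left(- 6 \cdot 4 i \sqrt{3}\right)^{2} = \left(- 24 i \sqrt{3}\right)^{2} = -1728$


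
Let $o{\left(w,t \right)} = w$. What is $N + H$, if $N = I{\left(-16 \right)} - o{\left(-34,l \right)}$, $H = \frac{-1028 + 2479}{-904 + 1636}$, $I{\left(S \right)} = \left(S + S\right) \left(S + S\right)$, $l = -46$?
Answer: $\frac{775907}{732} \approx 1060.0$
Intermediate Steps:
$I{\left(S \right)} = 4 S^{2}$ ($I{\left(S \right)} = 2 S 2 S = 4 S^{2}$)
$H = \frac{1451}{732} \approx 1.9822$
$N = 1058$ ($N = 4 \left(-16\right)^{2} - -34 = 4 \cdot 256 + 34 = 1024 + 34 = 1058$)
$N + H = 1058 + \frac{1451}{732} = \frac{775907}{732}$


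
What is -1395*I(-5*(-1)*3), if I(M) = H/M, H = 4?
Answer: -372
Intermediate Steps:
I(M) = 4/M
-1395*I(-5*(-1)*3) = -5580/(-5*(-1)*3) = -5580/(5*3) = -5580/15 = -1395*4/15 = -372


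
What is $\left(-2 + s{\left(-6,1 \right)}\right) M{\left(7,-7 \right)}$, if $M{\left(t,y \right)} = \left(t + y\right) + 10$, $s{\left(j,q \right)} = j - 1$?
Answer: $-90$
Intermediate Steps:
$s{\left(j,q \right)} = -1 + j$
$M{\left(t,y \right)} = 10 + t + y$
$\left(-2 + s{\left(-6,1 \right)}\right) M{\left(7,-7 \right)} = \left(-2 - 7\right) \left(10 + 7 - 7\right) = \left(-2 - 7\right) 10 = \left(-9\right) 10 = -90$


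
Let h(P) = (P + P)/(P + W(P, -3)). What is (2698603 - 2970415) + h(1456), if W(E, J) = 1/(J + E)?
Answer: -575032809892/2115569 ≈ -2.7181e+5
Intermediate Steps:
W(E, J) = 1/(E + J)
h(P) = 2*P/(P + 1/(-3 + P)) (h(P) = (P + P)/(P + 1/(P - 3)) = (2*P)/(P + 1/(-3 + P)) = 2*P/(P + 1/(-3 + P)))
(2698603 - 2970415) + h(1456) = (2698603 - 2970415) + 2*1456*(-3 + 1456)/(1 + 1456*(-3 + 1456)) = -271812 + 2*1456*1453/(1 + 1456*1453) = -271812 + 2*1456*1453/(1 + 2115568) = -271812 + 2*1456*1453/2115569 = -271812 + 2*1456*(1/2115569)*1453 = -271812 + 4231136/2115569 = -575032809892/2115569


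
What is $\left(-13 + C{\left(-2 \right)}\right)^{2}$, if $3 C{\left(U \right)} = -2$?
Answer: $\frac{1681}{9} \approx 186.78$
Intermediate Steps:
$C{\left(U \right)} = - \frac{2}{3}$ ($C{\left(U \right)} = \frac{1}{3} \left(-2\right) = - \frac{2}{3}$)
$\left(-13 + C{\left(-2 \right)}\right)^{2} = \left(-13 - \frac{2}{3}\right)^{2} = \left(- \frac{41}{3}\right)^{2} = \frac{1681}{9}$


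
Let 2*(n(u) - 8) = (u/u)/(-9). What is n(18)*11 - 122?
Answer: -623/18 ≈ -34.611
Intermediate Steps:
n(u) = 143/18 (n(u) = 8 + ((u/u)/(-9))/2 = 8 + (1*(-⅑))/2 = 8 + (½)*(-⅑) = 8 - 1/18 = 143/18)
n(18)*11 - 122 = (143/18)*11 - 122 = 1573/18 - 122 = -623/18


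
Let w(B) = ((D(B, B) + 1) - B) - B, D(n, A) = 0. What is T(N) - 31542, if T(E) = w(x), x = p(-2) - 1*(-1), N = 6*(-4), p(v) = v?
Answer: -31539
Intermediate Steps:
N = -24
x = -1 (x = -2 - 1*(-1) = -2 + 1 = -1)
w(B) = 1 - 2*B (w(B) = ((0 + 1) - B) - B = (1 - B) - B = 1 - 2*B)
T(E) = 3 (T(E) = 1 - 2*(-1) = 1 + 2 = 3)
T(N) - 31542 = 3 - 31542 = -31539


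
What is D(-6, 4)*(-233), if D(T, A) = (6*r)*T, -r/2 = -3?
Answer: 50328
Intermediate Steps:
r = 6 (r = -2*(-3) = 6)
D(T, A) = 36*T (D(T, A) = (6*6)*T = 36*T)
D(-6, 4)*(-233) = (36*(-6))*(-233) = -216*(-233) = 50328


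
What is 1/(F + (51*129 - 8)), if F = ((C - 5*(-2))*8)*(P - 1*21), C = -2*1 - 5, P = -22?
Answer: 1/5539 ≈ 0.00018054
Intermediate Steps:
C = -7 (C = -2 - 5 = -7)
F = -1032 (F = ((-7 - 5*(-2))*8)*(-22 - 1*21) = ((-7 + 10)*8)*(-22 - 21) = (3*8)*(-43) = 24*(-43) = -1032)
1/(F + (51*129 - 8)) = 1/(-1032 + (51*129 - 8)) = 1/(-1032 + (6579 - 8)) = 1/(-1032 + 6571) = 1/5539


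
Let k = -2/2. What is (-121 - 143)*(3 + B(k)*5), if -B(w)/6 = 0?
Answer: -792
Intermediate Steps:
k = -1 (k = -2*½ = -1)
B(w) = 0 (B(w) = -6*0 = 0)
(-121 - 143)*(3 + B(k)*5) = (-121 - 143)*(3 + 0*5) = -264*(3 + 0) = -264*3 = -792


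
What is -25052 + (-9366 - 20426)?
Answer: -54844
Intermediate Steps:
-25052 + (-9366 - 20426) = -25052 - 29792 = -54844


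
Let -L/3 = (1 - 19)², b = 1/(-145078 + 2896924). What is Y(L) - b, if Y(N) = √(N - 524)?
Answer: -1/2751846 + 2*I*√374 ≈ -3.6339e-7 + 38.678*I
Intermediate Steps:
b = 1/2751846 ≈ 3.6339e-7
L = -972 (L = -3*(1 - 19)² = -3*(-18)² = -3*324 = -972)
Y(N) = √(-524 + N)
Y(L) - b = √(-524 - 972) - 1*1/2751846 = √(-1496) - 1/2751846 = 2*I*√374 - 1/2751846 = -1/2751846 + 2*I*√374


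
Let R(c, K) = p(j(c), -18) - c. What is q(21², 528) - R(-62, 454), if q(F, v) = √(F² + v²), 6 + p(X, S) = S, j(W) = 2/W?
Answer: -38 + 3*√52585 ≈ 649.94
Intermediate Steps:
p(X, S) = -6 + S
R(c, K) = -24 - c (R(c, K) = (-6 - 18) - c = -24 - c)
q(21², 528) - R(-62, 454) = √((21²)² + 528²) - (-24 - 1*(-62)) = √(441² + 278784) - (-24 + 62) = √(194481 + 278784) - 1*38 = √473265 - 38 = 3*√52585 - 38 = -38 + 3*√52585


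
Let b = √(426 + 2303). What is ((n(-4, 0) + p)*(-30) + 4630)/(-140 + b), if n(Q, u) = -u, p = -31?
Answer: -778400/16871 - 5560*√2729/16871 ≈ -63.354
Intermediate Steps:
b = √2729 ≈ 52.240
((n(-4, 0) + p)*(-30) + 4630)/(-140 + b) = ((-1*0 - 31)*(-30) + 4630)/(-140 + √2729) = ((0 - 31)*(-30) + 4630)/(-140 + √2729) = (-31*(-30) + 4630)/(-140 + √2729) = (930 + 4630)/(-140 + √2729) = 5560/(-140 + √2729)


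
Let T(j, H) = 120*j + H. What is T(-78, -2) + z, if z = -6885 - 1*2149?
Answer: -18396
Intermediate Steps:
T(j, H) = H + 120*j
z = -9034 (z = -6885 - 2149 = -9034)
T(-78, -2) + z = (-2 + 120*(-78)) - 9034 = (-2 - 9360) - 9034 = -9362 - 9034 = -18396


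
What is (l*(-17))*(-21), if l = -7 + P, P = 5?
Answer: -714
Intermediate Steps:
l = -2 (l = -7 + 5 = -2)
(l*(-17))*(-21) = -2*(-17)*(-21) = 34*(-21) = -714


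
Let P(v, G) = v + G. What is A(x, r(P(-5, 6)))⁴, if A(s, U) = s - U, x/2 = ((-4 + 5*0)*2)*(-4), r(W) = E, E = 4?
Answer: 12960000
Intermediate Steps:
P(v, G) = G + v
r(W) = 4
x = 64 (x = 2*(((-4 + 5*0)*2)*(-4)) = 2*(((-4 + 0)*2)*(-4)) = 2*(-4*2*(-4)) = 2*(-8*(-4)) = 2*32 = 64)
A(x, r(P(-5, 6)))⁴ = (64 - 1*4)⁴ = (64 - 4)⁴ = 60⁴ = 12960000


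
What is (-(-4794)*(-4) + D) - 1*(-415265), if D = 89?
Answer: 396178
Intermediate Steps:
(-(-4794)*(-4) + D) - 1*(-415265) = (-(-4794)*(-4) + 89) - 1*(-415265) = (-282*68 + 89) + 415265 = (-19176 + 89) + 415265 = -19087 + 415265 = 396178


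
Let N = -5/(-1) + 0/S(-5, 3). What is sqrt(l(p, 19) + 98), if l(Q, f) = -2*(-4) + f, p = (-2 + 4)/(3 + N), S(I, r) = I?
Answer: 5*sqrt(5) ≈ 11.180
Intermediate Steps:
N = 5 (N = -5/(-1) + 0/(-5) = -5*(-1) + 0*(-1/5) = 5 + 0 = 5)
p = 1/4 (p = (-2 + 4)/(3 + 5) = 2/8 = 2*(1/8) = 1/4 ≈ 0.25000)
l(Q, f) = 8 + f
sqrt(l(p, 19) + 98) = sqrt((8 + 19) + 98) = sqrt(27 + 98) = sqrt(125) = 5*sqrt(5)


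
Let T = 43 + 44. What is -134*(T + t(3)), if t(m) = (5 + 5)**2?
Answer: -25058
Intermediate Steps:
T = 87
t(m) = 100 (t(m) = 10**2 = 100)
-134*(T + t(3)) = -134*(87 + 100) = -134*187 = -25058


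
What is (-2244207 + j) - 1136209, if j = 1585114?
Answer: -1795302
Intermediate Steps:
(-2244207 + j) - 1136209 = (-2244207 + 1585114) - 1136209 = -659093 - 1136209 = -1795302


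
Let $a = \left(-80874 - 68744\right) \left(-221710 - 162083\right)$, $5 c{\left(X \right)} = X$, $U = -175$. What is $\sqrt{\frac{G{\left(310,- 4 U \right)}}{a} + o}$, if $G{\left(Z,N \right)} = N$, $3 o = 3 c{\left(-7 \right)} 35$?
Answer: $\frac{i \sqrt{824331313399617078819}}{4101595791} \approx 7.0 i$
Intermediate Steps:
$c{\left(X \right)} = \frac{X}{5}$
$o = -49$ ($o = \frac{3 \cdot \frac{1}{5} \left(-7\right) 35}{3} = \frac{3 \left(- \frac{7}{5}\right) 35}{3} = \frac{\left(- \frac{21}{5}\right) 35}{3} = \frac{1}{3} \left(-147\right) = -49$)
$a = 57422341074$ ($a = \left(-149618\right) \left(-383793\right) = 57422341074$)
$\sqrt{\frac{G{\left(310,- 4 U \right)}}{a} + o} = \sqrt{\frac{\left(-4\right) \left(-175\right)}{57422341074} - 49} = \sqrt{700 \cdot \frac{1}{57422341074} - 49} = \sqrt{\frac{50}{4101595791} - 49} = \sqrt{- \frac{200978193709}{4101595791}} = \frac{i \sqrt{824331313399617078819}}{4101595791}$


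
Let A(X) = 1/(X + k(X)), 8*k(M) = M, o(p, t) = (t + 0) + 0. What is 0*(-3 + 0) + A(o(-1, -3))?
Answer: -8/27 ≈ -0.29630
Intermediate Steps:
o(p, t) = t (o(p, t) = t + 0 = t)
k(M) = M/8
A(X) = 8/(9*X) (A(X) = 1/(X + X/8) = 1/(9*X/8) = 8/(9*X))
0*(-3 + 0) + A(o(-1, -3)) = 0*(-3 + 0) + (8/9)/(-3) = 0*(-3) + (8/9)*(-⅓) = 0 - 8/27 = -8/27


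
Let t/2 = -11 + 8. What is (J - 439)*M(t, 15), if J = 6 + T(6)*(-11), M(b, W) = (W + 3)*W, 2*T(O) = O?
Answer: -125820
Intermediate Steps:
t = -6 (t = 2*(-11 + 8) = 2*(-3) = -6)
T(O) = O/2
M(b, W) = W*(3 + W) (M(b, W) = (3 + W)*W = W*(3 + W))
J = -27 (J = 6 + ((½)*6)*(-11) = 6 + 3*(-11) = 6 - 33 = -27)
(J - 439)*M(t, 15) = (-27 - 439)*(15*(3 + 15)) = -6990*18 = -466*270 = -125820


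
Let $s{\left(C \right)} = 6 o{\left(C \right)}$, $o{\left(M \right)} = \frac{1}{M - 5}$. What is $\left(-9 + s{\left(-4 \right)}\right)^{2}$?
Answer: $\frac{841}{9} \approx 93.444$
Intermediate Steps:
$o{\left(M \right)} = \frac{1}{-5 + M}$
$s{\left(C \right)} = \frac{6}{-5 + C}$
$\left(-9 + s{\left(-4 \right)}\right)^{2} = \left(-9 + \frac{6}{-5 - 4}\right)^{2} = \left(-9 + \frac{6}{-9}\right)^{2} = \left(-9 + 6 \left(- \frac{1}{9}\right)\right)^{2} = \left(-9 - \frac{2}{3}\right)^{2} = \left(- \frac{29}{3}\right)^{2} = \frac{841}{9}$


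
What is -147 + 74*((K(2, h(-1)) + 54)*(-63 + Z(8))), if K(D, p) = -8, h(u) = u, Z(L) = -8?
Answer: -241831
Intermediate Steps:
-147 + 74*((K(2, h(-1)) + 54)*(-63 + Z(8))) = -147 + 74*((-8 + 54)*(-63 - 8)) = -147 + 74*(46*(-71)) = -147 + 74*(-3266) = -147 - 241684 = -241831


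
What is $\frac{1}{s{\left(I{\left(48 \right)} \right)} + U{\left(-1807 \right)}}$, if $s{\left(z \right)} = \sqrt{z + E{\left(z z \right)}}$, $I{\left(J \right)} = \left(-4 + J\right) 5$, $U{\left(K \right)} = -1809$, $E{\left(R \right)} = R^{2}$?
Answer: $\frac{1809}{2339287739} + \frac{2 \sqrt{585640055}}{2339287739} \approx 2.1463 \cdot 10^{-5}$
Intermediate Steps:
$I{\left(J \right)} = -20 + 5 J$
$s{\left(z \right)} = \sqrt{z + z^{4}}$ ($s{\left(z \right)} = \sqrt{z + \left(z z\right)^{2}} = \sqrt{z + \left(z^{2}\right)^{2}} = \sqrt{z + z^{4}}$)
$\frac{1}{s{\left(I{\left(48 \right)} \right)} + U{\left(-1807 \right)}} = \frac{1}{\sqrt{\left(-20 + 5 \cdot 48\right) + \left(-20 + 5 \cdot 48\right)^{4}} - 1809} = \frac{1}{\sqrt{\left(-20 + 240\right) + \left(-20 + 240\right)^{4}} - 1809} = \frac{1}{\sqrt{220 + 220^{4}} - 1809} = \frac{1}{\sqrt{220 + 2342560000} - 1809} = \frac{1}{\sqrt{2342560220} - 1809} = \frac{1}{2 \sqrt{585640055} - 1809} = \frac{1}{-1809 + 2 \sqrt{585640055}}$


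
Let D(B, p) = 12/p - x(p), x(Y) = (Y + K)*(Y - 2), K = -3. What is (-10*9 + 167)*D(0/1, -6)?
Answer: -5698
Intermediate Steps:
x(Y) = (-3 + Y)*(-2 + Y) (x(Y) = (Y - 3)*(Y - 2) = (-3 + Y)*(-2 + Y))
D(B, p) = -6 - p² + 5*p + 12/p (D(B, p) = 12/p - (6 + p² - 5*p) = 12/p + (-6 - p² + 5*p) = -6 - p² + 5*p + 12/p)
(-10*9 + 167)*D(0/1, -6) = (-10*9 + 167)*(-6 - 1*(-6)² + 5*(-6) + 12/(-6)) = (-90 + 167)*(-6 - 1*36 - 30 + 12*(-⅙)) = 77*(-6 - 36 - 30 - 2) = 77*(-74) = -5698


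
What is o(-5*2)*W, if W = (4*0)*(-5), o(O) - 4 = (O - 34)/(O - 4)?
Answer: 0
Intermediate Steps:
o(O) = 4 + (-34 + O)/(-4 + O) (o(O) = 4 + (O - 34)/(O - 4) = 4 + (-34 + O)/(-4 + O))
W = 0 (W = 0*(-5) = 0)
o(-5*2)*W = (5*(-10 - 5*2)/(-4 - 5*2))*0 = (5*(-10 - 10)/(-4 - 10))*0 = (5*(-20)/(-14))*0 = (5*(-1/14)*(-20))*0 = (50/7)*0 = 0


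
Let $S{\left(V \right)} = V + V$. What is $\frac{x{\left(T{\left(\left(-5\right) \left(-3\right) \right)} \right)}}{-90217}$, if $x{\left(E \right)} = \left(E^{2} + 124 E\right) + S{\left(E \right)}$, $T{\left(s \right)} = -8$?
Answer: $\frac{944}{90217} \approx 0.010464$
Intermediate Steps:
$S{\left(V \right)} = 2 V$
$x{\left(E \right)} = E^{2} + 126 E$ ($x{\left(E \right)} = \left(E^{2} + 124 E\right) + 2 E = E^{2} + 126 E$)
$\frac{x{\left(T{\left(\left(-5\right) \left(-3\right) \right)} \right)}}{-90217} = \frac{\left(-8\right) \left(126 - 8\right)}{-90217} = \left(-8\right) 118 \left(- \frac{1}{90217}\right) = \left(-944\right) \left(- \frac{1}{90217}\right) = \frac{944}{90217}$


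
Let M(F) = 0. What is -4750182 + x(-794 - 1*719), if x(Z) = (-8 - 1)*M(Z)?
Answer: -4750182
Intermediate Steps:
x(Z) = 0 (x(Z) = (-8 - 1)*0 = -9*0 = 0)
-4750182 + x(-794 - 1*719) = -4750182 + 0 = -4750182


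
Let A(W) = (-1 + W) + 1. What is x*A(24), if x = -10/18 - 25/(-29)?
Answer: 640/87 ≈ 7.3563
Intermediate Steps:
A(W) = W
x = 80/261 (x = -10*1/18 - 25*(-1/29) = -5/9 + 25/29 = 80/261 ≈ 0.30651)
x*A(24) = (80/261)*24 = 640/87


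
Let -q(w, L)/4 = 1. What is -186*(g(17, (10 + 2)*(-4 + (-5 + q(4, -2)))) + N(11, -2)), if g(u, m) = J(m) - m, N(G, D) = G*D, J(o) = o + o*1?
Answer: 33108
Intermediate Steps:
J(o) = 2*o (J(o) = o + o = 2*o)
q(w, L) = -4 (q(w, L) = -4*1 = -4)
N(G, D) = D*G
g(u, m) = m (g(u, m) = 2*m - m = m)
-186*(g(17, (10 + 2)*(-4 + (-5 + q(4, -2)))) + N(11, -2)) = -186*((10 + 2)*(-4 + (-5 - 4)) - 2*11) = -186*(12*(-4 - 9) - 22) = -186*(12*(-13) - 22) = -186*(-156 - 22) = -186*(-178) = 33108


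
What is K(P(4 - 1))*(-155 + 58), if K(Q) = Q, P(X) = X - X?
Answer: 0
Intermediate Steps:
P(X) = 0
K(P(4 - 1))*(-155 + 58) = 0*(-155 + 58) = 0*(-97) = 0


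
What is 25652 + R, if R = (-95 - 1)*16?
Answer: 24116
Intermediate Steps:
R = -1536 (R = -96*16 = -1536)
25652 + R = 25652 - 1536 = 24116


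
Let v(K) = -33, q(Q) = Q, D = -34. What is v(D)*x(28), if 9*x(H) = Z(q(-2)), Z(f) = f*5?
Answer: 110/3 ≈ 36.667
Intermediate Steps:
Z(f) = 5*f
x(H) = -10/9 (x(H) = (5*(-2))/9 = (1/9)*(-10) = -10/9)
v(D)*x(28) = -33*(-10/9) = 110/3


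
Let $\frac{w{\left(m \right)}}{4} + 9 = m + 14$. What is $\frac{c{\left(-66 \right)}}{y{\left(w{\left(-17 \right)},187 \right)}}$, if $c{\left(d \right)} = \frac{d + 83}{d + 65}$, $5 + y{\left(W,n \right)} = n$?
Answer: $- \frac{17}{182} \approx -0.093407$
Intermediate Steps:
$w{\left(m \right)} = 20 + 4 m$ ($w{\left(m \right)} = -36 + 4 \left(m + 14\right) = -36 + 4 \left(14 + m\right) = -36 + \left(56 + 4 m\right) = 20 + 4 m$)
$y{\left(W,n \right)} = -5 + n$
$c{\left(d \right)} = \frac{83 + d}{65 + d}$
$\frac{c{\left(-66 \right)}}{y{\left(w{\left(-17 \right)},187 \right)}} = \frac{\frac{1}{65 - 66} \left(83 - 66\right)}{-5 + 187} = \frac{\frac{1}{-1} \cdot 17}{182} = \left(-1\right) 17 \cdot \frac{1}{182} = \left(-17\right) \frac{1}{182} = - \frac{17}{182}$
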